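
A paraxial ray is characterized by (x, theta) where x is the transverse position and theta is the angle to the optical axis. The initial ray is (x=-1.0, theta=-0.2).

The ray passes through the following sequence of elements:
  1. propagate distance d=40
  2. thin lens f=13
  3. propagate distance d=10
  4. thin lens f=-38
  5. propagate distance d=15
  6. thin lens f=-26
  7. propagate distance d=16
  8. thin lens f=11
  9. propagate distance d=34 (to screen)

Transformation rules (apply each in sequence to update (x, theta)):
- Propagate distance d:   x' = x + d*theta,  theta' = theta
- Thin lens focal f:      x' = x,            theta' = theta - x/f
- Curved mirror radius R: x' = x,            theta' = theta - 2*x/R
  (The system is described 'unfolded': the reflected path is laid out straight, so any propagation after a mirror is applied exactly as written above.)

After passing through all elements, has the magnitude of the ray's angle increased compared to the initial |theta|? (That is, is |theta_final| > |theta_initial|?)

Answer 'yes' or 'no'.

Initial: x=-1.0000 theta=-0.2000
After 1 (propagate distance d=40): x=-9.0000 theta=-0.2000
After 2 (thin lens f=13): x=-9.0000 theta=32/65 (≈0.4923)
After 3 (propagate distance d=10): x=-53/13 (≈-4.0769) theta=32/65 (≈0.4923)
After 4 (thin lens f=-38): x=-53/13 (≈-4.0769) theta=951/2470 (≈0.3850)
After 5 (propagate distance d=15): x=839/494 (≈1.6984) theta=951/2470 (≈0.3850)
After 6 (thin lens f=-26): x=839/494 (≈1.6984) theta=28921/64220 (≈0.4503)
After 7 (propagate distance d=16): x=285903/32110 (≈8.9039) theta=28921/64220 (≈0.4503)
After 8 (thin lens f=11): x=285903/32110 (≈8.9039) theta=-50735/141284 (≈-0.3591)
After 9 (propagate distance d=34 (to screen)): x=-583771/176605 (≈-3.3055) theta=-50735/141284 (≈-0.3591)
|theta_initial|=0.2000 |theta_final|=50735/141284 (≈0.3591) -> increased

Answer: yes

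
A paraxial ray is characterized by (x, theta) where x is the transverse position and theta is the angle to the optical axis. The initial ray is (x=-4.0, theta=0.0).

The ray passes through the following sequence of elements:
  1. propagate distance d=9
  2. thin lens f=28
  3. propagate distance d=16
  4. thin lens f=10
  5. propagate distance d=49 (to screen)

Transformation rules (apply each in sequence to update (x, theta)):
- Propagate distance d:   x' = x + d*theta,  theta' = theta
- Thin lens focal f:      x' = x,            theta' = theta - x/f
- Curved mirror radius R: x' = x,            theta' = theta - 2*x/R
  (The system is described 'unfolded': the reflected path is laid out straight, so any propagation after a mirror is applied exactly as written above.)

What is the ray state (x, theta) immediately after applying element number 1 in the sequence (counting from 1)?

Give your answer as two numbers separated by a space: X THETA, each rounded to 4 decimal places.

Initial: x=-4.0000 theta=0.0000
After 1 (propagate distance d=9): x=-4.0000 theta=0.0000
Rounded to 4 decimal places: x = -4.0000, theta = 0.0000

Answer: -4.0000 0.0000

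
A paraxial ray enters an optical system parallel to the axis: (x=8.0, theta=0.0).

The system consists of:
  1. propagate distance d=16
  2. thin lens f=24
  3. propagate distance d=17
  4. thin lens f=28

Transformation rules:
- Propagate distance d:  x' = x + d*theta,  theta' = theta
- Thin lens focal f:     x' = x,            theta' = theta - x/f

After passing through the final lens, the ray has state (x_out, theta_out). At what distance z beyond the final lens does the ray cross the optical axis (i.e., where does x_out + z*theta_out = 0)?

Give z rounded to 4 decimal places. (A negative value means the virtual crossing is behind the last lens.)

Answer: 5.6000

Derivation:
Initial: x=8.0000 theta=0.0000
After 1 (propagate distance d=16): x=8.0000 theta=0.0000
After 2 (thin lens f=24): x=8.0000 theta=-1/3 (≈-0.3333)
After 3 (propagate distance d=17): x=7/3 (≈2.3333) theta=-1/3 (≈-0.3333)
After 4 (thin lens f=28): x=7/3 (≈2.3333) theta=-5/12 (≈-0.4167)
z_focus = -x_out/theta_out = -(7/3)/(-5/12) = 5.6000
Rounded to 4 decimal places: z = 5.6000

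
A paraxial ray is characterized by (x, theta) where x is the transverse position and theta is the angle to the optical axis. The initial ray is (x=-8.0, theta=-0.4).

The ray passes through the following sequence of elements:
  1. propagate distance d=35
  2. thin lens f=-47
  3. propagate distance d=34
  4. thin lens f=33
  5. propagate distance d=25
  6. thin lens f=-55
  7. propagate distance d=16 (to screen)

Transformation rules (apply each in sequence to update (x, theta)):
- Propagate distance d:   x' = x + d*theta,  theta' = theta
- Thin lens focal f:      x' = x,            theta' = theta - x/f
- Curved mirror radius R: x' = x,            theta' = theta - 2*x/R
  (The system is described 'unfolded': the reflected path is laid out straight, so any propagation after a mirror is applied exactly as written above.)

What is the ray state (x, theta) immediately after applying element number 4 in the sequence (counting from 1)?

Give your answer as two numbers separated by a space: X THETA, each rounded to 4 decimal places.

Initial: x=-8.0000 theta=-0.4000
After 1 (propagate distance d=35): x=-22.0000 theta=-0.4000
After 2 (thin lens f=-47): x=-22.0000 theta=-204/235 (≈-0.8681)
After 3 (propagate distance d=34): x=-12106/235 (≈-51.5149) theta=-204/235 (≈-0.8681)
After 4 (thin lens f=33): x=-12106/235 (≈-51.5149) theta=5374/7755 (≈0.6930)
Rounded to 4 decimal places: x = -51.5149, theta = 0.6930

Answer: -51.5149 0.6930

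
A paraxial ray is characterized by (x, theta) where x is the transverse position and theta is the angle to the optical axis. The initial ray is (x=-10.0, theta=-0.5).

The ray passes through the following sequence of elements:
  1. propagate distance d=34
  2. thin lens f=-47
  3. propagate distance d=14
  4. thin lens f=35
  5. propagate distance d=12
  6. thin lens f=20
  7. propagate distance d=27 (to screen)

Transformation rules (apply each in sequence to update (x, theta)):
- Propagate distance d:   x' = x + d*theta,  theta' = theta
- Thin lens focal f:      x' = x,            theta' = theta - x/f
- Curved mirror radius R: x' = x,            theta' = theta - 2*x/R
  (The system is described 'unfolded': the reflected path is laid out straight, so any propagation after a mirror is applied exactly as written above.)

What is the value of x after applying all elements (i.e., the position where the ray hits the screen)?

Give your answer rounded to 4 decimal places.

Answer: 17.6047

Derivation:
Initial: x=-10.0000 theta=-0.5000
After 1 (propagate distance d=34): x=-27.0000 theta=-0.5000
After 2 (thin lens f=-47): x=-27.0000 theta=-101/94 (≈-1.0745)
After 3 (propagate distance d=14): x=-1976/47 (≈-42.0426) theta=-101/94 (≈-1.0745)
After 4 (thin lens f=35): x=-1976/47 (≈-42.0426) theta=417/3290 (≈0.1267)
After 5 (propagate distance d=12): x=-66658/1645 (≈-40.5216) theta=417/3290 (≈0.1267)
After 6 (thin lens f=20): x=-66658/1645 (≈-40.5216) theta=17707/8225 (≈2.1528)
After 7 (propagate distance d=27 (to screen)): x=144799/8225 (≈17.6047) theta=17707/8225 (≈2.1528)
Rounded to 4 decimal places: x = 17.6047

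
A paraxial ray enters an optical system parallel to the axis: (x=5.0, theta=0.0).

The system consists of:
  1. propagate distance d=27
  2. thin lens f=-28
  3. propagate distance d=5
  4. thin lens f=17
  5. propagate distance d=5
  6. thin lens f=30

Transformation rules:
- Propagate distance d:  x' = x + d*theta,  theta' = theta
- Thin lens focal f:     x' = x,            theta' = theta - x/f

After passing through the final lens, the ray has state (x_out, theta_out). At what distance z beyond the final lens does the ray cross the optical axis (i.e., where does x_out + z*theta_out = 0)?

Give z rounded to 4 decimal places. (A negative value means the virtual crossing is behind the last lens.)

Initial: x=5.0000 theta=0.0000
After 1 (propagate distance d=27): x=5.0000 theta=0.0000
After 2 (thin lens f=-28): x=5.0000 theta=5/28 (≈0.1786)
After 3 (propagate distance d=5): x=165/28 (≈5.8929) theta=5/28 (≈0.1786)
After 4 (thin lens f=17): x=165/28 (≈5.8929) theta=-20/119 (≈-0.1681)
After 5 (propagate distance d=5): x=2405/476 (≈5.0525) theta=-20/119 (≈-0.1681)
After 6 (thin lens f=30): x=2405/476 (≈5.0525) theta=-961/2856 (≈-0.3365)
z_focus = -x_out/theta_out = -(2405/476)/(-961/2856) = 14430/961 ≈ 15.0156
Rounded to 4 decimal places: z = 15.0156

Answer: 15.0156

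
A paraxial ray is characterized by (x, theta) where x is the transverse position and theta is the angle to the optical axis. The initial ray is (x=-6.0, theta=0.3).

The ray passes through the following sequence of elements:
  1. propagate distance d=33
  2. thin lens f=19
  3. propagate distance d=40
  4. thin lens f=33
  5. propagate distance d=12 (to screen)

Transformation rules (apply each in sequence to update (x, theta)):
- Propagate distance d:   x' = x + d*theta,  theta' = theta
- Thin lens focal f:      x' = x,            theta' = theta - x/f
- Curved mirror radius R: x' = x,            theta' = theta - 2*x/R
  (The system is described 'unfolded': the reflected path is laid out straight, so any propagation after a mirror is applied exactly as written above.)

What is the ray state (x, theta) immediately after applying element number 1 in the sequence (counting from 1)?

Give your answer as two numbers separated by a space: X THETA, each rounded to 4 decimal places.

Initial: x=-6.0000 theta=0.3000
After 1 (propagate distance d=33): x=3.9000 theta=0.3000
Rounded to 4 decimal places: x = 3.9000, theta = 0.3000

Answer: 3.9000 0.3000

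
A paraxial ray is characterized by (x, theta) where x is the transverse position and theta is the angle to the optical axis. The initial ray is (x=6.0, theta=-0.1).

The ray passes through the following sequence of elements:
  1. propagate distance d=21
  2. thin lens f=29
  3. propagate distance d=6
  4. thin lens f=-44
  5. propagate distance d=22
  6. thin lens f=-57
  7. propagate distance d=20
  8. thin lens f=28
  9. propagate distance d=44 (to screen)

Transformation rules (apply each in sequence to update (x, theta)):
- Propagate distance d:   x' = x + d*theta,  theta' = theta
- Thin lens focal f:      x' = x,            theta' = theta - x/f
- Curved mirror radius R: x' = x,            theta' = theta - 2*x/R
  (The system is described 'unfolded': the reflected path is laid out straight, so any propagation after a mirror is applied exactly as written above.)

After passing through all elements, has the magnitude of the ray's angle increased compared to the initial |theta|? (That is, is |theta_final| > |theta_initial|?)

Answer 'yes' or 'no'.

Initial: x=6.0000 theta=-0.1000
After 1 (propagate distance d=21): x=3.9000 theta=-0.1000
After 2 (thin lens f=29): x=3.9000 theta=-34/145 (≈-0.2345)
After 3 (propagate distance d=6): x=723/290 (≈2.4931) theta=-34/145 (≈-0.2345)
After 4 (thin lens f=-44): x=723/290 (≈2.4931) theta=-2269/12760 (≈-0.1778)
After 5 (propagate distance d=22): x=-823/580 (≈-1.4190) theta=-2269/12760 (≈-0.1778)
After 6 (thin lens f=-57): x=-823/580 (≈-1.4190) theta=-147439/727320 (≈-0.2027)
After 7 (propagate distance d=20): x=-1990411/363660 (≈-5.4733) theta=-147439/727320 (≈-0.2027)
After 8 (thin lens f=28): x=-1990411/363660 (≈-5.4733) theta=-14747/2036496 (≈-0.0072)
After 9 (propagate distance d=44 (to screen)): x=-129333/22330 (≈-5.7919) theta=-14747/2036496 (≈-0.0072)
|theta_initial|=0.1000 |theta_final|=14747/2036496 (≈0.0072) -> not increased

Answer: no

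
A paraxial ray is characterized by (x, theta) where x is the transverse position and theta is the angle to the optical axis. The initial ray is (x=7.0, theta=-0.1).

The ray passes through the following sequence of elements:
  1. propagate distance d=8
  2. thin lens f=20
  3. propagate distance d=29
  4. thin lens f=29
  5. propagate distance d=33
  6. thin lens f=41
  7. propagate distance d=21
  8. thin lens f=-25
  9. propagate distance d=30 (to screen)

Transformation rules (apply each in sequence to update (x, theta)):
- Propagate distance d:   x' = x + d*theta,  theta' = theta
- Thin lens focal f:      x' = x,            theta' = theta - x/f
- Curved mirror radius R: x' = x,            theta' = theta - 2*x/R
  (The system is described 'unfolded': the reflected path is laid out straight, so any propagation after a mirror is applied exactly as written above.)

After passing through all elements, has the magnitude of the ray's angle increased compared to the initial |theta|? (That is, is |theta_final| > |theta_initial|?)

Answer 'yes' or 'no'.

Answer: yes

Derivation:
Initial: x=7.0000 theta=-0.1000
After 1 (propagate distance d=8): x=6.2000 theta=-0.1000
After 2 (thin lens f=20): x=6.2000 theta=-0.4100
After 3 (propagate distance d=29): x=-5.6900 theta=-0.4100
After 4 (thin lens f=29): x=-5.6900 theta=-31/145 (≈-0.2138)
After 5 (propagate distance d=33): x=-36961/2900 (≈-12.7452) theta=-31/145 (≈-0.2138)
After 6 (thin lens f=41): x=-36961/2900 (≈-12.7452) theta=11541/118900 (≈0.0971)
After 7 (propagate distance d=21): x=-63652/5945 (≈-10.7068) theta=11541/118900 (≈0.0971)
After 8 (thin lens f=-25): x=-63652/5945 (≈-10.7068) theta=-196903/594500 (≈-0.3312)
After 9 (propagate distance d=30 (to screen)): x=-1227229/59450 (≈-20.6430) theta=-196903/594500 (≈-0.3312)
|theta_initial|=0.1000 |theta_final|=196903/594500 (≈0.3312) -> increased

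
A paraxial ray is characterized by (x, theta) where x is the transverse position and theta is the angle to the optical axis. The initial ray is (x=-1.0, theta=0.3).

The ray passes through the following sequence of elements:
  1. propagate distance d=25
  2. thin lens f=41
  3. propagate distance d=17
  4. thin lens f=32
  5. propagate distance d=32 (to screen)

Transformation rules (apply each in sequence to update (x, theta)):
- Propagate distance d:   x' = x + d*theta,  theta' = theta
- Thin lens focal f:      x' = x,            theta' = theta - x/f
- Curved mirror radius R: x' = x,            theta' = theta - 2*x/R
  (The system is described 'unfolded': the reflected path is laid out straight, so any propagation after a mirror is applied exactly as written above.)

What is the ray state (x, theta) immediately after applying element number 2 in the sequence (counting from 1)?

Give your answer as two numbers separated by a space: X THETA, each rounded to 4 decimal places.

Initial: x=-1.0000 theta=0.3000
After 1 (propagate distance d=25): x=6.5000 theta=0.3000
After 2 (thin lens f=41): x=6.5000 theta=29/205 (≈0.1415)
Rounded to 4 decimal places: x = 6.5000, theta = 0.1415

Answer: 6.5000 0.1415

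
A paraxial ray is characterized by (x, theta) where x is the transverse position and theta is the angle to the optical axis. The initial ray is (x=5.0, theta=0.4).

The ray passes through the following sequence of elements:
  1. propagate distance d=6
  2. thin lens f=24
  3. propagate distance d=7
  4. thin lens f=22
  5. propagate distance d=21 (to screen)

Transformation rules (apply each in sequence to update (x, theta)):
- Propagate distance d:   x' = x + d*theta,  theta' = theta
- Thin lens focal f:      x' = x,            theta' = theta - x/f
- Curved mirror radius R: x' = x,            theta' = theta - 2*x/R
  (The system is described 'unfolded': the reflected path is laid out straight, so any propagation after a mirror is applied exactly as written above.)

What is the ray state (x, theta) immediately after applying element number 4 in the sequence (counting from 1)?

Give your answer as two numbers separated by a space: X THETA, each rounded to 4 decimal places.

Answer: 8.0417 -0.2739

Derivation:
Initial: x=5.0000 theta=0.4000
After 1 (propagate distance d=6): x=7.4000 theta=0.4000
After 2 (thin lens f=24): x=7.4000 theta=11/120 (≈0.0917)
After 3 (propagate distance d=7): x=193/24 (≈8.0417) theta=11/120 (≈0.0917)
After 4 (thin lens f=22): x=193/24 (≈8.0417) theta=-241/880 (≈-0.2739)
Rounded to 4 decimal places: x = 8.0417, theta = -0.2739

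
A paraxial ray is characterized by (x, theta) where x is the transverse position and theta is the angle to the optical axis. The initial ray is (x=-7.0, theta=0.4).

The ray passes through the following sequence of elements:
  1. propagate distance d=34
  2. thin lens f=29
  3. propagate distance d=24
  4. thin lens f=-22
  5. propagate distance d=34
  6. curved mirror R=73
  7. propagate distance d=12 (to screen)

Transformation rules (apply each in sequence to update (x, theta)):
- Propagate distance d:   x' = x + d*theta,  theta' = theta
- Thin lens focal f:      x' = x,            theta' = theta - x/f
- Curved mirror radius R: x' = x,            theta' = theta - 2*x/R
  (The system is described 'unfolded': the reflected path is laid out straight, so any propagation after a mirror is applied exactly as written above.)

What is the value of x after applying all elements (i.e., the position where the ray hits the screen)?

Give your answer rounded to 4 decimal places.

Initial: x=-7.0000 theta=0.4000
After 1 (propagate distance d=34): x=6.6000 theta=0.4000
After 2 (thin lens f=29): x=6.6000 theta=5/29 (≈0.1724)
After 3 (propagate distance d=24): x=1557/145 (≈10.7379) theta=5/29 (≈0.1724)
After 4 (thin lens f=-22): x=1557/145 (≈10.7379) theta=2107/3190 (≈0.6605)
After 5 (propagate distance d=34): x=52946/1595 (≈33.1950) theta=2107/3190 (≈0.6605)
After 6 (curved mirror R=73): x=52946/1595 (≈33.1950) theta=-57973/232870 (≈-0.2490)
After 7 (propagate distance d=12 (to screen)): x=703444/23287 (≈30.2076) theta=-57973/232870 (≈-0.2490)
Rounded to 4 decimal places: x = 30.2076

Answer: 30.2076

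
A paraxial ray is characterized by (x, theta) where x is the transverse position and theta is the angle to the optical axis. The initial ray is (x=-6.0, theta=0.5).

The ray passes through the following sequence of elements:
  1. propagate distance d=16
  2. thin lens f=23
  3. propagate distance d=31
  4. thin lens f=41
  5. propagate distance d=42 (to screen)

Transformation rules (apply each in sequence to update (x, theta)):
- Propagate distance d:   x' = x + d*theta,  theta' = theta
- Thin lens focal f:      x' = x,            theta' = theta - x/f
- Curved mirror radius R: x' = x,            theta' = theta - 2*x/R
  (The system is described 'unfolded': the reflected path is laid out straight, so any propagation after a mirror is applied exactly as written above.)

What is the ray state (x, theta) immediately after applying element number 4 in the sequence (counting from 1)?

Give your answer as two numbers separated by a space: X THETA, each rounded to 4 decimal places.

Initial: x=-6.0000 theta=0.5000
After 1 (propagate distance d=16): x=2.0000 theta=0.5000
After 2 (thin lens f=23): x=2.0000 theta=19/46 (≈0.4130)
After 3 (propagate distance d=31): x=681/46 (≈14.8043) theta=19/46 (≈0.4130)
After 4 (thin lens f=41): x=681/46 (≈14.8043) theta=49/943 (≈0.0520)
Rounded to 4 decimal places: x = 14.8043, theta = 0.0520

Answer: 14.8043 0.0520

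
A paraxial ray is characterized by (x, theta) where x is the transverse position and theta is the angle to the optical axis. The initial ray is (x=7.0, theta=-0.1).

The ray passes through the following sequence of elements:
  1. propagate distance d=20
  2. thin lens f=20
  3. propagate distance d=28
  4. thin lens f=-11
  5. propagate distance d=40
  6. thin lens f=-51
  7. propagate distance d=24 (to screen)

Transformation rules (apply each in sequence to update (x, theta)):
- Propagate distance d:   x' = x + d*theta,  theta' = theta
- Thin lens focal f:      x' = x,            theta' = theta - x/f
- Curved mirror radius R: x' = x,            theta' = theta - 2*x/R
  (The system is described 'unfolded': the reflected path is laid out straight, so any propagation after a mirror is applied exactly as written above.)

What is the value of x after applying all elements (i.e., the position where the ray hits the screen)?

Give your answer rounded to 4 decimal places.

Answer: -72.1882

Derivation:
Initial: x=7.0000 theta=-0.1000
After 1 (propagate distance d=20): x=5.0000 theta=-0.1000
After 2 (thin lens f=20): x=5.0000 theta=-0.3500
After 3 (propagate distance d=28): x=-4.8000 theta=-0.3500
After 4 (thin lens f=-11): x=-4.8000 theta=-173/220 (≈-0.7864)
After 5 (propagate distance d=40): x=-1994/55 (≈-36.2545) theta=-173/220 (≈-0.7864)
After 6 (thin lens f=-51): x=-1994/55 (≈-36.2545) theta=-16799/11220 (≈-1.4972)
After 7 (propagate distance d=24 (to screen)): x=-6136/85 (≈-72.1882) theta=-16799/11220 (≈-1.4972)
Rounded to 4 decimal places: x = -72.1882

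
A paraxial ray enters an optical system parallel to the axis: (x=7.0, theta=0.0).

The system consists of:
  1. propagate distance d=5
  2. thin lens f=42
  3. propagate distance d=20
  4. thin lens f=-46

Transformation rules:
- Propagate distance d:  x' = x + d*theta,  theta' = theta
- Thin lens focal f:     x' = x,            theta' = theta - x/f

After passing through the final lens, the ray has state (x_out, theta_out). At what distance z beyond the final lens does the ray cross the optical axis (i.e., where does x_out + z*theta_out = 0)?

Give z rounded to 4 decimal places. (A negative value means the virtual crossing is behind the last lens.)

Answer: 42.1667

Derivation:
Initial: x=7.0000 theta=0.0000
After 1 (propagate distance d=5): x=7.0000 theta=0.0000
After 2 (thin lens f=42): x=7.0000 theta=-1/6 (≈-0.1667)
After 3 (propagate distance d=20): x=11/3 (≈3.6667) theta=-1/6 (≈-0.1667)
After 4 (thin lens f=-46): x=11/3 (≈3.6667) theta=-2/23 (≈-0.0870)
z_focus = -x_out/theta_out = -(11/3)/(-2/23) = 253/6 ≈ 42.1667
Rounded to 4 decimal places: z = 42.1667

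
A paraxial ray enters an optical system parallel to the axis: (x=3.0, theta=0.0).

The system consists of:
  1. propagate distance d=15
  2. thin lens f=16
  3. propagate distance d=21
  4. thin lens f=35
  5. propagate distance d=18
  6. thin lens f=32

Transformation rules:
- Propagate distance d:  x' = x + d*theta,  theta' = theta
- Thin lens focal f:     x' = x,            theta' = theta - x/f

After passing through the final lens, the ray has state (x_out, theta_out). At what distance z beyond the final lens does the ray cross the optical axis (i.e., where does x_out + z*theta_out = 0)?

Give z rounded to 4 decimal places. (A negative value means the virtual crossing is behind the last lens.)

Answer: -93.3878

Derivation:
Initial: x=3.0000 theta=0.0000
After 1 (propagate distance d=15): x=3.0000 theta=0.0000
After 2 (thin lens f=16): x=3.0000 theta=-0.1875
After 3 (propagate distance d=21): x=-0.9375 theta=-0.1875
After 4 (thin lens f=35): x=-0.9375 theta=-9/56 (≈-0.1607)
After 5 (propagate distance d=18): x=-429/112 (≈-3.8304) theta=-9/56 (≈-0.1607)
After 6 (thin lens f=32): x=-429/112 (≈-3.8304) theta=-21/512 (≈-0.0410)
z_focus = -x_out/theta_out = -(-429/112)/(-21/512) = -4576/49 ≈ -93.3878
Rounded to 4 decimal places: z = -93.3878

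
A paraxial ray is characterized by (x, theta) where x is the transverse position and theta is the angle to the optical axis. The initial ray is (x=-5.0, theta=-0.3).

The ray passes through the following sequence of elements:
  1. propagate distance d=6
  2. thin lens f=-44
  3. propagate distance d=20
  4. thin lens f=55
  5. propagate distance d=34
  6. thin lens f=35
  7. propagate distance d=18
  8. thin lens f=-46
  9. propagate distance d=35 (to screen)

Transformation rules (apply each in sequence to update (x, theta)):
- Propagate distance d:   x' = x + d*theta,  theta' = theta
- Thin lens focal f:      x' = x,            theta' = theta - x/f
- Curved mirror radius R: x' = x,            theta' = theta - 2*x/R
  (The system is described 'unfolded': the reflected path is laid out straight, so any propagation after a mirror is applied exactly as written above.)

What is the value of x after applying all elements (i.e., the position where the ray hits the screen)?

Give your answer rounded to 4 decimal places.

Initial: x=-5.0000 theta=-0.3000
After 1 (propagate distance d=6): x=-6.8000 theta=-0.3000
After 2 (thin lens f=-44): x=-6.8000 theta=-5/11 (≈-0.4545)
After 3 (propagate distance d=20): x=-874/55 (≈-15.8909) theta=-5/11 (≈-0.4545)
After 4 (thin lens f=55): x=-874/55 (≈-15.8909) theta=-501/3025 (≈-0.1656)
After 5 (propagate distance d=34): x=-65104/3025 (≈-21.5220) theta=-501/3025 (≈-0.1656)
After 6 (thin lens f=35): x=-65104/3025 (≈-21.5220) theta=47569/105875 (≈0.4493)
After 7 (propagate distance d=18): x=-1422398/105875 (≈-13.4347) theta=47569/105875 (≈0.4493)
After 8 (thin lens f=-46): x=-1422398/105875 (≈-13.4347) theta=34808/221375 (≈0.1572)
After 9 (propagate distance d=35 (to screen)): x=-19314074/2435125 (≈-7.9315) theta=34808/221375 (≈0.1572)
Rounded to 4 decimal places: x = -7.9315

Answer: -7.9315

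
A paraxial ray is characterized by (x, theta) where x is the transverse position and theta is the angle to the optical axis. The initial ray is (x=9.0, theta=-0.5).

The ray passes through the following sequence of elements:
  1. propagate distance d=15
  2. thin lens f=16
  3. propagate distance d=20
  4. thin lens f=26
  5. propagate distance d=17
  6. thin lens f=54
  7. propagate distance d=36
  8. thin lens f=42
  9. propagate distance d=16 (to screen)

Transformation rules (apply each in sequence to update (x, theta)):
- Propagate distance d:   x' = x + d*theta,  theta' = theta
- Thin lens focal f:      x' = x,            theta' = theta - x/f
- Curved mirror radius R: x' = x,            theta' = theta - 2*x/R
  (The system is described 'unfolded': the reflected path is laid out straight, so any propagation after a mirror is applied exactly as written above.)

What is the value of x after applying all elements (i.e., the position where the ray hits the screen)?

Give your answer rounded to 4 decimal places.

Initial: x=9.0000 theta=-0.5000
After 1 (propagate distance d=15): x=1.5000 theta=-0.5000
After 2 (thin lens f=16): x=1.5000 theta=-19/32 (≈-0.5938)
After 3 (propagate distance d=20): x=-10.3750 theta=-19/32 (≈-0.5938)
After 4 (thin lens f=26): x=-10.3750 theta=-81/416 (≈-0.1947)
After 5 (propagate distance d=17): x=-5693/416 (≈-13.6851) theta=-81/416 (≈-0.1947)
After 6 (thin lens f=54): x=-5693/416 (≈-13.6851) theta=1319/22464 (≈0.0587)
After 7 (propagate distance d=36): x=-14441/1248 (≈-11.5713) theta=1319/22464 (≈0.0587)
After 8 (thin lens f=42): x=-14441/1248 (≈-11.5713) theta=1877/5616 (≈0.3342)
After 9 (propagate distance d=16 (to screen)): x=-69905/11232 (≈-6.2237) theta=1877/5616 (≈0.3342)
Rounded to 4 decimal places: x = -6.2237

Answer: -6.2237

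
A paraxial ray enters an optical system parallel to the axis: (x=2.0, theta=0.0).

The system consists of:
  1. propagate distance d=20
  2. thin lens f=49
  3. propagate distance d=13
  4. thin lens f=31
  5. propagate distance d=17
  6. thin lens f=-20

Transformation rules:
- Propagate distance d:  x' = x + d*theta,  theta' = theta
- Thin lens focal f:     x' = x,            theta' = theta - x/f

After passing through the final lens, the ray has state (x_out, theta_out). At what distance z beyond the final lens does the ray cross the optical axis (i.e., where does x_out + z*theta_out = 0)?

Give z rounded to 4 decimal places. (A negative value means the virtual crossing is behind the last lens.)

Initial: x=2.0000 theta=0.0000
After 1 (propagate distance d=20): x=2.0000 theta=0.0000
After 2 (thin lens f=49): x=2.0000 theta=-2/49 (≈-0.0408)
After 3 (propagate distance d=13): x=72/49 (≈1.4694) theta=-2/49 (≈-0.0408)
After 4 (thin lens f=31): x=72/49 (≈1.4694) theta=-134/1519 (≈-0.0882)
After 5 (propagate distance d=17): x=-46/1519 (≈-0.0303) theta=-134/1519 (≈-0.0882)
After 6 (thin lens f=-20): x=-46/1519 (≈-0.0303) theta=-1363/15190 (≈-0.0897)
z_focus = -x_out/theta_out = -(-46/1519)/(-1363/15190) = -460/1363 ≈ -0.3375
Rounded to 4 decimal places: z = -0.3375

Answer: -0.3375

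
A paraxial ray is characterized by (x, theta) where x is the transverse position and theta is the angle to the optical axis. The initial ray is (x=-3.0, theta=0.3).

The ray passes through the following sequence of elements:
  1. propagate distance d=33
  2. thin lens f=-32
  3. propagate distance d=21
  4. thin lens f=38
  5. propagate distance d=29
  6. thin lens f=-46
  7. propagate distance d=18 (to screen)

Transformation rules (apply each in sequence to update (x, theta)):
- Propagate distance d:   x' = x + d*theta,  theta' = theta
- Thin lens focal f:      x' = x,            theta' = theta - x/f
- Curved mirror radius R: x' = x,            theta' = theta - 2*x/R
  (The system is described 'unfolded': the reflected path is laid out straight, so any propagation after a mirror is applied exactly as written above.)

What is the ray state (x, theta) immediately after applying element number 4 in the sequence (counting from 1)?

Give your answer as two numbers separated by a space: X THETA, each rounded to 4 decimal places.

Initial: x=-3.0000 theta=0.3000
After 1 (propagate distance d=33): x=6.9000 theta=0.3000
After 2 (thin lens f=-32): x=6.9000 theta=33/64 (≈0.5156)
After 3 (propagate distance d=21): x=5673/320 (≈17.7281) theta=33/64 (≈0.5156)
After 4 (thin lens f=38): x=5673/320 (≈17.7281) theta=597/12160 (≈0.0491)
Rounded to 4 decimal places: x = 17.7281, theta = 0.0491

Answer: 17.7281 0.0491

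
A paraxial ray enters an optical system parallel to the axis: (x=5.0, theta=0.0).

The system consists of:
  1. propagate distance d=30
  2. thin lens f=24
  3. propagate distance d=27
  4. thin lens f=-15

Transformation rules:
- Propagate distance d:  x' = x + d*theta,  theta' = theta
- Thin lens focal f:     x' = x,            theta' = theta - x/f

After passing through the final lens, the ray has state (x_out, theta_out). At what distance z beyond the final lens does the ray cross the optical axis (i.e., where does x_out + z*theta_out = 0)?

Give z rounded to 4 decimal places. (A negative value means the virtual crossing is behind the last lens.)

Initial: x=5.0000 theta=0.0000
After 1 (propagate distance d=30): x=5.0000 theta=0.0000
After 2 (thin lens f=24): x=5.0000 theta=-5/24 (≈-0.2083)
After 3 (propagate distance d=27): x=-0.6250 theta=-5/24 (≈-0.2083)
After 4 (thin lens f=-15): x=-0.6250 theta=-0.2500
z_focus = -x_out/theta_out = -(-0.6250)/(-0.2500) = -2.5000
Rounded to 4 decimal places: z = -2.5000

Answer: -2.5000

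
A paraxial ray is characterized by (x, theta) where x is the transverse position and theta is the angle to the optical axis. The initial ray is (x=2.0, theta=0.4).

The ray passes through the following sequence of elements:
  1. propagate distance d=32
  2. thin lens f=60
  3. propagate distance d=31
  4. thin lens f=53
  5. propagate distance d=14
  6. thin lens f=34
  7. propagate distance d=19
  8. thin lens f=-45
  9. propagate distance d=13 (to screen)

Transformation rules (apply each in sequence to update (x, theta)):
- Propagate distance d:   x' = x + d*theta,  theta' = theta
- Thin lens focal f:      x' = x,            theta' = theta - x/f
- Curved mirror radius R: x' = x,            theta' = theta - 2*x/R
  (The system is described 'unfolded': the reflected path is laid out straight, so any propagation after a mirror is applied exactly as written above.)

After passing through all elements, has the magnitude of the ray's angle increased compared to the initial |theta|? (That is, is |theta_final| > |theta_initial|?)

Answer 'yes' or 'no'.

Initial: x=2.0000 theta=0.4000
After 1 (propagate distance d=32): x=14.8000 theta=0.4000
After 2 (thin lens f=60): x=14.8000 theta=23/150 (≈0.1533)
After 3 (propagate distance d=31): x=2933/150 (≈19.5533) theta=23/150 (≈0.1533)
After 4 (thin lens f=53): x=2933/150 (≈19.5533) theta=-857/3975 (≈-0.2156)
After 5 (propagate distance d=14): x=131453/7950 (≈16.5350) theta=-857/3975 (≈-0.2156)
After 6 (thin lens f=34): x=131453/7950 (≈16.5350) theta=-63243/90100 (≈-0.7019)
After 7 (propagate distance d=19): x=864551/270300 (≈3.1985) theta=-63243/90100 (≈-0.7019)
After 8 (thin lens f=-45): x=864551/270300 (≈3.1985) theta=-3836627/6081750 (≈-0.6308)
After 9 (propagate distance d=13 (to screen)): x=-60847507/12163500 (≈-5.0025) theta=-3836627/6081750 (≈-0.6308)
|theta_initial|=0.4000 |theta_final|=3836627/6081750 (≈0.6308) -> increased

Answer: yes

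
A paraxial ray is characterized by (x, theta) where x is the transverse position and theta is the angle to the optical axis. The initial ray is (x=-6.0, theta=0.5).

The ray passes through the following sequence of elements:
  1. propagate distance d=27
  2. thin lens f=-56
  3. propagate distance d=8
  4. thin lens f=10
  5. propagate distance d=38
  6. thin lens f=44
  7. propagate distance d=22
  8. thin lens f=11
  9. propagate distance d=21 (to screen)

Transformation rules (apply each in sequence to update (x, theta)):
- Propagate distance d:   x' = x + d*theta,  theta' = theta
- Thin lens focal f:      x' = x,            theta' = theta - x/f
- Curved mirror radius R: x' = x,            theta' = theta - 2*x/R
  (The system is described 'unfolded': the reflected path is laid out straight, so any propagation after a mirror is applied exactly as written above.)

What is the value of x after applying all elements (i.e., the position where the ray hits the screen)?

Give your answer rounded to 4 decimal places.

Initial: x=-6.0000 theta=0.5000
After 1 (propagate distance d=27): x=7.5000 theta=0.5000
After 2 (thin lens f=-56): x=7.5000 theta=71/112 (≈0.6339)
After 3 (propagate distance d=8): x=88/7 (≈12.5714) theta=71/112 (≈0.6339)
After 4 (thin lens f=10): x=88/7 (≈12.5714) theta=-349/560 (≈-0.6232)
After 5 (propagate distance d=38): x=-3111/280 (≈-11.1107) theta=-349/560 (≈-0.6232)
After 6 (thin lens f=44): x=-3111/280 (≈-11.1107) theta=-4567/12320 (≈-0.3707)
After 7 (propagate distance d=22): x=-10789/560 (≈-19.2661) theta=-4567/12320 (≈-0.3707)
After 8 (thin lens f=11): x=-10789/560 (≈-19.2661) theta=17011/12320 (≈1.3808)
After 9 (propagate distance d=21 (to screen)): x=119873/12320 (≈9.7300) theta=17011/12320 (≈1.3808)
Rounded to 4 decimal places: x = 9.7300

Answer: 9.7300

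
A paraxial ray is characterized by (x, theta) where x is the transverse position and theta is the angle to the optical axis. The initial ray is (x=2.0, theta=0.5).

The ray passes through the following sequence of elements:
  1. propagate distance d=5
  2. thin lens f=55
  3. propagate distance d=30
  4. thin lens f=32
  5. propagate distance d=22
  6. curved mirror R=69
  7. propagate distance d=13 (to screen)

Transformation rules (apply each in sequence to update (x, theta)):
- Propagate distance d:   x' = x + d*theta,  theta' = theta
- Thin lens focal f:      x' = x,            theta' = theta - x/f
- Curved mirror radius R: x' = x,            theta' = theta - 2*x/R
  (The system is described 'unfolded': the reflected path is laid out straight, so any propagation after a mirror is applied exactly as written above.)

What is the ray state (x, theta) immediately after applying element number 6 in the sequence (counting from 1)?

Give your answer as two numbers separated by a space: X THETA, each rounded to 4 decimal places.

Answer: 14.5267 -0.5356

Derivation:
Initial: x=2.0000 theta=0.5000
After 1 (propagate distance d=5): x=4.5000 theta=0.5000
After 2 (thin lens f=55): x=4.5000 theta=23/55 (≈0.4182)
After 3 (propagate distance d=30): x=375/22 (≈17.0455) theta=23/55 (≈0.4182)
After 4 (thin lens f=32): x=375/22 (≈17.0455) theta=-403/3520 (≈-0.1145)
After 5 (propagate distance d=22): x=25567/1760 (≈14.5267) theta=-403/3520 (≈-0.1145)
After 6 (curved mirror R=69): x=25567/1760 (≈14.5267) theta=-2365/4416 (≈-0.5356)
Rounded to 4 decimal places: x = 14.5267, theta = -0.5356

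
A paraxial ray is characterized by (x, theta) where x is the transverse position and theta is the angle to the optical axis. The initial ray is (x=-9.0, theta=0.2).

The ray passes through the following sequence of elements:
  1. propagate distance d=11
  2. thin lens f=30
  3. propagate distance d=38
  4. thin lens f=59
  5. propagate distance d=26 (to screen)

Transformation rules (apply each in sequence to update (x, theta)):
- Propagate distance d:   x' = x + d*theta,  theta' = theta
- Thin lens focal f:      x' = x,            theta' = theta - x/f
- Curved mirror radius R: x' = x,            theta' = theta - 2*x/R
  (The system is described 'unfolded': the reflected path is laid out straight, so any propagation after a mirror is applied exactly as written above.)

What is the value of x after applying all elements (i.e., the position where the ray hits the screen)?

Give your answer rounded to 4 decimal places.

Answer: 16.3584

Derivation:
Initial: x=-9.0000 theta=0.2000
After 1 (propagate distance d=11): x=-6.8000 theta=0.2000
After 2 (thin lens f=30): x=-6.8000 theta=32/75 (≈0.4267)
After 3 (propagate distance d=38): x=706/75 (≈9.4133) theta=32/75 (≈0.4267)
After 4 (thin lens f=59): x=706/75 (≈9.4133) theta=394/1475 (≈0.2671)
After 5 (propagate distance d=26 (to screen)): x=72386/4425 (≈16.3584) theta=394/1475 (≈0.2671)
Rounded to 4 decimal places: x = 16.3584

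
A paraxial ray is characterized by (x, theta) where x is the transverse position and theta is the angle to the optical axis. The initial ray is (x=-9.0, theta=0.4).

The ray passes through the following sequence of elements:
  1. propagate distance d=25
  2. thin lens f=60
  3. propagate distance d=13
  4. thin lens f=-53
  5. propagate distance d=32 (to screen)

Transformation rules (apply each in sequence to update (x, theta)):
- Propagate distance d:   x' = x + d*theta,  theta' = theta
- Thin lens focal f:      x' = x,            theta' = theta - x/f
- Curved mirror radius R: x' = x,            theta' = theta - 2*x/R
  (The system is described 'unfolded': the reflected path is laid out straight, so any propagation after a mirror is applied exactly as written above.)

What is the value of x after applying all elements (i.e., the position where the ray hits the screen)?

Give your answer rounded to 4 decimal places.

Answer: 21.8626

Derivation:
Initial: x=-9.0000 theta=0.4000
After 1 (propagate distance d=25): x=1.0000 theta=0.4000
After 2 (thin lens f=60): x=1.0000 theta=23/60 (≈0.3833)
After 3 (propagate distance d=13): x=359/60 (≈5.9833) theta=23/60 (≈0.3833)
After 4 (thin lens f=-53): x=359/60 (≈5.9833) theta=263/530 (≈0.4962)
After 5 (propagate distance d=32 (to screen)): x=69523/3180 (≈21.8626) theta=263/530 (≈0.4962)
Rounded to 4 decimal places: x = 21.8626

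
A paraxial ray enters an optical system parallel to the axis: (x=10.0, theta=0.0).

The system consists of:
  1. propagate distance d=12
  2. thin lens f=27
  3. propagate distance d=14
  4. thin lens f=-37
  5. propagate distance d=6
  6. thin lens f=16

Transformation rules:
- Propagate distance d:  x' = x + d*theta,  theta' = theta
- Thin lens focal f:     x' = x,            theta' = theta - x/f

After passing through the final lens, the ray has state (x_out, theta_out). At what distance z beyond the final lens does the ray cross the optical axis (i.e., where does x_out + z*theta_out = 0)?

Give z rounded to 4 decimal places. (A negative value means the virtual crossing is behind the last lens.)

Initial: x=10.0000 theta=0.0000
After 1 (propagate distance d=12): x=10.0000 theta=0.0000
After 2 (thin lens f=27): x=10.0000 theta=-10/27 (≈-0.3704)
After 3 (propagate distance d=14): x=130/27 (≈4.8148) theta=-10/27 (≈-0.3704)
After 4 (thin lens f=-37): x=130/27 (≈4.8148) theta=-80/333 (≈-0.2402)
After 5 (propagate distance d=6): x=3370/999 (≈3.3734) theta=-80/333 (≈-0.2402)
After 6 (thin lens f=16): x=3370/999 (≈3.3734) theta=-3605/7992 (≈-0.4511)
z_focus = -x_out/theta_out = -(3370/999)/(-3605/7992) = 5392/721 ≈ 7.4785
Rounded to 4 decimal places: z = 7.4785

Answer: 7.4785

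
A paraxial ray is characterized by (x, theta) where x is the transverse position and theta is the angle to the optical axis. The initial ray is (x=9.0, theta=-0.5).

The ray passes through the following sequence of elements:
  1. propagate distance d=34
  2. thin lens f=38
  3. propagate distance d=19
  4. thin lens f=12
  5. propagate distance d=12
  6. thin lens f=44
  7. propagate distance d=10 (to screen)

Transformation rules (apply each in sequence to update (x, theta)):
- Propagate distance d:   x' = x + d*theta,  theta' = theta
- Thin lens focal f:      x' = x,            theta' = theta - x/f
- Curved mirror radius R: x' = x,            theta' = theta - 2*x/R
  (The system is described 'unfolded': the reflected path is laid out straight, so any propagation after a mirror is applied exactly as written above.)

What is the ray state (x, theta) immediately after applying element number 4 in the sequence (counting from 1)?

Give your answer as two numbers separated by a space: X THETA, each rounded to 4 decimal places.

Initial: x=9.0000 theta=-0.5000
After 1 (propagate distance d=34): x=-8.0000 theta=-0.5000
After 2 (thin lens f=38): x=-8.0000 theta=-11/38 (≈-0.2895)
After 3 (propagate distance d=19): x=-13.5000 theta=-11/38 (≈-0.2895)
After 4 (thin lens f=12): x=-13.5000 theta=127/152 (≈0.8355)
Rounded to 4 decimal places: x = -13.5000, theta = 0.8355

Answer: -13.5000 0.8355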